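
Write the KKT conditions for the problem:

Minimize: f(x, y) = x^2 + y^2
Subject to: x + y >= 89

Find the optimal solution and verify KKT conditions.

KKT conditions for min x^2 + y^2 s.t. x + y >= 89:
Stationarity: 2x = mu, 2y = mu
So x = y = mu/2.
Complementary slackness: mu*(x + y - 89) = 0
Primal feasibility: x + y >= 89; dual feasibility: mu >= 0
If mu = 0 then x = y = 0, but 0 + 0 < 89 is infeasible, so the constraint is active.
Constraint active: x + y = 2*(mu/2) = 89 => mu = 89
x = y = 89/2, f = 7921/2
Verify: stationarity 2*(89/2) = 89 = mu; primal 89/2 + 89/2 = 89 >= 89; dual mu = 89 >= 0; complementary slackness 89*(89 - 89) = 0. All KKT conditions hold.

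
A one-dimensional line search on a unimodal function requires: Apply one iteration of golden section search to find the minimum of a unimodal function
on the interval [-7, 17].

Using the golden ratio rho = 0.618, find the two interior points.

Golden section search on [-7, 17].
Golden ratio rho = 0.618 (approx).
Interior points:
  x_1 = -7 + (1-0.618)*24 = 2.1680
  x_2 = -7 + 0.618*24 = 7.8320
Compare f(x_1) and f(x_2) to determine which subinterval to keep.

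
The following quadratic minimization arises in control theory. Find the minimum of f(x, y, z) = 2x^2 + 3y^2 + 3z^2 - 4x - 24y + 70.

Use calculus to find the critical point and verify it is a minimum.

f(x,y,z) = 2x^2 + 3y^2 + 3z^2 - 4x - 24y + 70
df/dx = 4x + (-4) = 0 => x = 1
df/dy = 6y + (-24) = 0 => y = 4
df/dz = 6z + (0) = 0 => z = 0
f(1,4,0) = 2*(1)^2 + 3*(4)^2 + 3*(0)^2 + -4*(1) + -24*(4) + 70 = 20
Hessian is diagonal with entries 4, 6, 6 > 0, confirmed minimum.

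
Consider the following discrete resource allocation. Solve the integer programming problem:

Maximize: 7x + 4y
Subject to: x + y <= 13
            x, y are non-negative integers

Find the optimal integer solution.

Objective: 7x + 4y, constraint: x + y <= 13
Coefficient of x is 7 >= coefficient of y is 4, so allocate the entire budget to x.
Optimal: x = 13, y = 0, value = 91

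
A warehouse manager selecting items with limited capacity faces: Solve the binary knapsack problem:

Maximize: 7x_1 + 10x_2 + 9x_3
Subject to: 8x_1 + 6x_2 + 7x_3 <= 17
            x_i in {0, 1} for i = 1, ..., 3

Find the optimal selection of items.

Items: item 1 (v=7, w=8), item 2 (v=10, w=6), item 3 (v=9, w=7)
Capacity: 17
Checking all 8 subsets (w = total weight, v = total value):
  {}: w = 0, v = 0
  {1}: w = 8, v = 7
  {2}: w = 6, v = 10
  {3}: w = 7, v = 9
  {1, 2}: w = 14, v = 17
  {1, 3}: w = 15, v = 16
  {2, 3}: w = 13, v = 19
  {1, 2, 3}: w = 21 > 17, infeasible
Best feasible subset: items [2, 3]
Total weight: 13 <= 17, total value: 19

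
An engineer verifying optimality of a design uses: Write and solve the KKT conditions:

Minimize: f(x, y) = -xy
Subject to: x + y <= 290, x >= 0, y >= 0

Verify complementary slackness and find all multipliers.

Problem: min -xy s.t. x + y <= 290 (multiplier lambda), x >= 0 (mu_x), y >= 0 (mu_y)
KKT stationarity: -y + lambda - mu_x = 0, -x + lambda - mu_y = 0, with lambda, mu_x, mu_y >= 0
Complementary slackness: lambda*(x + y - 290) = 0, mu_x*x = 0, mu_y*y = 0
If lambda = 0: y = -mu_x <= 0 and x = -mu_y <= 0 force x = y = 0 with f = 0; but x = y = 145 is feasible with f = -21025 < 0, so this is not the minimum. Hence lambda > 0 and x + y = 290.
Try x > 0, y > 0 (so mu_x = mu_y = 0): y = lambda, x = lambda => x = y = lambda
x + y = 290 => 2*lambda = 290 => lambda = 145
x* = y* = 145 > 0, consistent with mu_x = mu_y = 0.
(Any feasible point with x = 0 or y = 0 has f = 0 > -21025, so the minimum is not on those boundaries.)
min(-xy) = -21025 (i.e. max xy = 21025)
Multipliers: lambda = 145, mu_x = 0, mu_y = 0
Complementary slackness: lambda*(x + y - 290) = 145*(145 + 145 - 290) = 0, mu_x*x = 0*145 = 0, mu_y*y = 0*145 = 0. Satisfied.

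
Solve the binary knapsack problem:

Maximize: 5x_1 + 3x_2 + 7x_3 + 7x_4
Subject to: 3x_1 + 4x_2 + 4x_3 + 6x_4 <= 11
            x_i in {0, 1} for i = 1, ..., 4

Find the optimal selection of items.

Items: item 1 (v=5, w=3), item 2 (v=3, w=4), item 3 (v=7, w=4), item 4 (v=7, w=6)
Capacity: 11
Checking all 16 subsets (w = total weight, v = total value):
  {}: w = 0, v = 0
  {1}: w = 3, v = 5
  {2}: w = 4, v = 3
  {3}: w = 4, v = 7
  {4}: w = 6, v = 7
  {1, 2}: w = 7, v = 8
  {1, 3}: w = 7, v = 12
  {1, 4}: w = 9, v = 12
  {2, 3}: w = 8, v = 10
  {2, 4}: w = 10, v = 10
  {3, 4}: w = 10, v = 14
  {1, 2, 3}: w = 11, v = 15
  {1, 2, 4}: w = 13 > 11, infeasible
  {1, 3, 4}: w = 13 > 11, infeasible
  {2, 3, 4}: w = 14 > 11, infeasible
  {1, 2, 3, 4}: w = 17 > 11, infeasible
Best feasible subset: items [1, 2, 3]
Total weight: 11 <= 11, total value: 15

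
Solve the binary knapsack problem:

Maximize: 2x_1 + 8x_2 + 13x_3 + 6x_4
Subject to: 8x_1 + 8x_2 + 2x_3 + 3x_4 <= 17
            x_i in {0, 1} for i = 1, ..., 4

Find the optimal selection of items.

Items: item 1 (v=2, w=8), item 2 (v=8, w=8), item 3 (v=13, w=2), item 4 (v=6, w=3)
Capacity: 17
Checking all 16 subsets (w = total weight, v = total value):
  {}: w = 0, v = 0
  {1}: w = 8, v = 2
  {2}: w = 8, v = 8
  {3}: w = 2, v = 13
  {4}: w = 3, v = 6
  {1, 2}: w = 16, v = 10
  {1, 3}: w = 10, v = 15
  {1, 4}: w = 11, v = 8
  {2, 3}: w = 10, v = 21
  {2, 4}: w = 11, v = 14
  {3, 4}: w = 5, v = 19
  {1, 2, 3}: w = 18 > 17, infeasible
  {1, 2, 4}: w = 19 > 17, infeasible
  {1, 3, 4}: w = 13, v = 21
  {2, 3, 4}: w = 13, v = 27
  {1, 2, 3, 4}: w = 21 > 17, infeasible
Best feasible subset: items [2, 3, 4]
Total weight: 13 <= 17, total value: 27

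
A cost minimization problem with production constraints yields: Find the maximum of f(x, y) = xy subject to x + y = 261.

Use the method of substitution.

Substitute y = 261 - x into f(x,y) = xy:
g(x) = x(261 - x) = 261x - x^2
g'(x) = 261 - 2x = 0  =>  x = 261/2
y = 261 - 261/2 = 261/2
Maximum value = (261/2) * (261/2) = 68121/4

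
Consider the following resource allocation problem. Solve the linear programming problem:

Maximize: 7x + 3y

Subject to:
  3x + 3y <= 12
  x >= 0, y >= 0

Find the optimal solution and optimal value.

The feasible region has vertices at [(0, 0), (4, 0), (0, 4)].
Checking objective 7x + 3y at each vertex:
  (0, 0): 7*0 + 3*0 = 0
  (4, 0): 7*4 + 3*0 = 28
  (0, 4): 7*0 + 3*4 = 12
Maximum is 28 at (4, 0).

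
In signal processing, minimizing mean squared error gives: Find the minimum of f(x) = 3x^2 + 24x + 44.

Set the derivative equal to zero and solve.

f(x) = 3x^2 + 24x + 44
f'(x) = 6x + (24) = 0
x = -24/6 = -4
f(-4) = -4
Since f''(x) = 6 > 0, this is a minimum.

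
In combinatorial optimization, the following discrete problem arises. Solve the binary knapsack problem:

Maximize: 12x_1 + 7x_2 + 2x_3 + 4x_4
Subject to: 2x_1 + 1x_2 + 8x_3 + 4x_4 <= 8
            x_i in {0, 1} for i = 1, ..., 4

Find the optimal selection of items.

Items: item 1 (v=12, w=2), item 2 (v=7, w=1), item 3 (v=2, w=8), item 4 (v=4, w=4)
Capacity: 8
Checking all 16 subsets (w = total weight, v = total value):
  {}: w = 0, v = 0
  {1}: w = 2, v = 12
  {2}: w = 1, v = 7
  {3}: w = 8, v = 2
  {4}: w = 4, v = 4
  {1, 2}: w = 3, v = 19
  {1, 3}: w = 10 > 8, infeasible
  {1, 4}: w = 6, v = 16
  {2, 3}: w = 9 > 8, infeasible
  {2, 4}: w = 5, v = 11
  {3, 4}: w = 12 > 8, infeasible
  {1, 2, 3}: w = 11 > 8, infeasible
  {1, 2, 4}: w = 7, v = 23
  {1, 3, 4}: w = 14 > 8, infeasible
  {2, 3, 4}: w = 13 > 8, infeasible
  {1, 2, 3, 4}: w = 15 > 8, infeasible
Best feasible subset: items [1, 2, 4]
Total weight: 7 <= 8, total value: 23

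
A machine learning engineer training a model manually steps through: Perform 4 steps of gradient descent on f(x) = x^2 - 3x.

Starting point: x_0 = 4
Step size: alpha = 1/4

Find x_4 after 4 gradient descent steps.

f(x) = x^2 - 3x, f'(x) = 2x + (-3)
Step 1: f'(4) = 5, x_1 = 4 - 1/4 * 5 = 11/4
Step 2: f'(11/4) = 5/2, x_2 = 11/4 - 1/4 * 5/2 = 17/8
Step 3: f'(17/8) = 5/4, x_3 = 17/8 - 1/4 * 5/4 = 29/16
Step 4: f'(29/16) = 5/8, x_4 = 29/16 - 1/4 * 5/8 = 53/32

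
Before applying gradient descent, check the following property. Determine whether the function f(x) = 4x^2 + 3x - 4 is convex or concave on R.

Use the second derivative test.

f(x) = 4x^2 + 3x - 4
f'(x) = 8x + 3
f''(x) = 8
Since f''(x) = 8 > 0 for all x, f is convex on R.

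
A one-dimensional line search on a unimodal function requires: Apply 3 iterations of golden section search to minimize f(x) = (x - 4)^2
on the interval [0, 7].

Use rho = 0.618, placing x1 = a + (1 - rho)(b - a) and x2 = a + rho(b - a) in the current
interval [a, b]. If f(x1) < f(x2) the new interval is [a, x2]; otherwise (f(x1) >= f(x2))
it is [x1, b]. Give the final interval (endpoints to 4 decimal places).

Golden section search for min of f(x) = (x - 4)^2 on [0, 7].
Each step: x1 = a + (1 - rho)(b - a), x2 = a + rho(b - a); if f(x1) < f(x2) keep [a, x2], otherwise keep [x1, b].
Step 1: [0.0000, 7.0000], x1=2.6740 (f=1.7583), x2=4.3260 (f=0.1063); f(x1) > f(x2) => keep [2.6740, 7.0000]
Step 2: [2.6740, 7.0000], x1=4.3265 (f=0.1066), x2=5.3475 (f=1.8157); f(x1) < f(x2) => keep [2.6740, 5.3475]
Step 3: [2.6740, 5.3475], x1=3.6953 (f=0.0929), x2=4.3262 (f=0.1064); f(x1) < f(x2) => keep [2.6740, 4.3262]
Final interval: [2.6740, 4.3262]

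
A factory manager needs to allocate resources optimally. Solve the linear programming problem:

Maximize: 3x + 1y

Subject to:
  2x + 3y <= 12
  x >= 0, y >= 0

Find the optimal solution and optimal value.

The feasible region has vertices at [(0, 0), (6, 0), (0, 4)].
Checking objective 3x + 1y at each vertex:
  (0, 0): 3*0 + 1*0 = 0
  (6, 0): 3*6 + 1*0 = 18
  (0, 4): 3*0 + 1*4 = 4
Maximum is 18 at (6, 0).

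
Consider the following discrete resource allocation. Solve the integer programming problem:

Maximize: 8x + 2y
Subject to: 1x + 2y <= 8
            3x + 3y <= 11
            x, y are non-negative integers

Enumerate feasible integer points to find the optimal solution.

Constraint 1: 1x + 2y <= 8
Constraint 2: 3x + 3y <= 11
Feasible x range (need y >= 0): 0 <= x <= min(8/1, 11/3) => x in {0, ..., 3}.
Enumerate feasible integer points row by row (the coefficient of y is 2 > 0, so for each x the largest feasible y gives the best value):
  x = 0: y <= min((8 - 1*0)/2, (11 - 3*0)/3) => y in {0, ..., 3}; best 8*0 + 2*3 = 6
  x = 1: y <= min((8 - 1*1)/2, (11 - 3*1)/3) => y in {0, ..., 2}; best 8*1 + 2*2 = 12
  x = 2: y <= min((8 - 1*2)/2, (11 - 3*2)/3) => y in {0, ..., 1}; best 8*2 + 2*1 = 18
  x = 3: y <= min((8 - 1*3)/2, (11 - 3*3)/3) => y in {0}; best 8*3 + 2*0 = 24
The maximum 8x + 2y = 24 is achieved at x = 3, y = 0.
Check: 1*3 + 2*0 = 3 <= 8 and 3*3 + 3*0 = 9 <= 11.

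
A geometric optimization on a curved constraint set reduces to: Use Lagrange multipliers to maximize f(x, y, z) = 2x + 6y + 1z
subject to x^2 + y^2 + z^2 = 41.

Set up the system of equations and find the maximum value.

Lagrange conditions: 2 = 2*lambda*x, 6 = 2*lambda*y, 1 = 2*lambda*z
So x:2 = y:6 = z:1, i.e. x = 2t, y = 6t, z = 1t
Constraint: t^2*(2^2 + 6^2 + 1^2) = 41
  t^2 * 41 = 41  =>  t = sqrt(1)
Maximum = 2*2t + 6*6t + 1*1t = 41*sqrt(1) = 41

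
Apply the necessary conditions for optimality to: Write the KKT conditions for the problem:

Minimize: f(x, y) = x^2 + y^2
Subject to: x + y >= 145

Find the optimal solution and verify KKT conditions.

KKT conditions for min x^2 + y^2 s.t. x + y >= 145:
Stationarity: 2x = mu, 2y = mu
So x = y = mu/2.
Complementary slackness: mu*(x + y - 145) = 0
Primal feasibility: x + y >= 145; dual feasibility: mu >= 0
If mu = 0 then x = y = 0, but 0 + 0 < 145 is infeasible, so the constraint is active.
Constraint active: x + y = 2*(mu/2) = 145 => mu = 145
x = y = 145/2, f = 21025/2
Verify: stationarity 2*(145/2) = 145 = mu; primal 145/2 + 145/2 = 145 >= 145; dual mu = 145 >= 0; complementary slackness 145*(145 - 145) = 0. All KKT conditions hold.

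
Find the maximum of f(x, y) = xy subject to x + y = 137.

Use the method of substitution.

Substitute y = 137 - x into f(x,y) = xy:
g(x) = x(137 - x) = 137x - x^2
g'(x) = 137 - 2x = 0  =>  x = 137/2
y = 137 - 137/2 = 137/2
Maximum value = (137/2) * (137/2) = 18769/4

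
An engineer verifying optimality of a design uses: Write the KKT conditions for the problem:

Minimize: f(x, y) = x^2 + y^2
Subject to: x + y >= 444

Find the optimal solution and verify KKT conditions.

KKT conditions for min x^2 + y^2 s.t. x + y >= 444:
Stationarity: 2x = mu, 2y = mu
So x = y = mu/2.
Complementary slackness: mu*(x + y - 444) = 0
Primal feasibility: x + y >= 444; dual feasibility: mu >= 0
If mu = 0 then x = y = 0, but 0 + 0 < 444 is infeasible, so the constraint is active.
Constraint active: x + y = 2*(mu/2) = 444 => mu = 444
x = y = 222, f = 98568
Verify: stationarity 2*222 = 444 = mu; primal 222 + 222 = 444 >= 444; dual mu = 444 >= 0; complementary slackness 444*(444 - 444) = 0. All KKT conditions hold.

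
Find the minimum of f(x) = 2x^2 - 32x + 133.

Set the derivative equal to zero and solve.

f(x) = 2x^2 - 32x + 133
f'(x) = 4x + (-32) = 0
x = 32/4 = 8
f(8) = 5
Since f''(x) = 4 > 0, this is a minimum.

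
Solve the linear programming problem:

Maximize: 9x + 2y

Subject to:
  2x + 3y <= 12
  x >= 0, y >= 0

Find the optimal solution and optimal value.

The feasible region has vertices at [(0, 0), (6, 0), (0, 4)].
Checking objective 9x + 2y at each vertex:
  (0, 0): 9*0 + 2*0 = 0
  (6, 0): 9*6 + 2*0 = 54
  (0, 4): 9*0 + 2*4 = 8
Maximum is 54 at (6, 0).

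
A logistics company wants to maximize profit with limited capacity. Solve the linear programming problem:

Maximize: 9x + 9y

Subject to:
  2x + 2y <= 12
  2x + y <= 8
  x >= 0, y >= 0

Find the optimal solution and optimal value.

Feasible vertices: (0, 0), (0, 6), (2, 4), (4, 0)
Objective 9x + 9y at each:
  (0, 0): 0
  (0, 6): 54
  (2, 4): 54
  (4, 0): 36
Maximum is 54 at (0, 6).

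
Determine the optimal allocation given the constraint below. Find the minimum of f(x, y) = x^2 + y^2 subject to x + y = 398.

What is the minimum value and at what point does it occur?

Substitute y = 398 - x into f(x,y) = x^2 + y^2:
g(x) = x^2 + (398 - x)^2 = 2x^2 - 796x + 158404
g'(x) = 4x - 796 = 0  =>  x = 199
y = 398 - 199 = 199
Minimum value = 199^2 + 199^2 = 79202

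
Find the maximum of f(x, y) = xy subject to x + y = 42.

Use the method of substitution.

Substitute y = 42 - x into f(x,y) = xy:
g(x) = x(42 - x) = 42x - x^2
g'(x) = 42 - 2x = 0  =>  x = 21
y = 42 - 21 = 21
Maximum value = 21 * 21 = 441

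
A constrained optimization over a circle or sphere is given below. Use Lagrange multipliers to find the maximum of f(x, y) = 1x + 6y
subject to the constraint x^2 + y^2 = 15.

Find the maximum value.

Set up Lagrange conditions: grad f = lambda * grad g
  1 = 2*lambda*x
  6 = 2*lambda*y
From these: x/y = 1/6, so x = 1t, y = 6t for some t.
Substitute into constraint: (1t)^2 + (6t)^2 = 15
  t^2 * 37 = 15
  t = sqrt(15/37)
Maximum = 1*x + 6*y = (1^2 + 6^2)*t = 37 * sqrt(15/37) = sqrt(555)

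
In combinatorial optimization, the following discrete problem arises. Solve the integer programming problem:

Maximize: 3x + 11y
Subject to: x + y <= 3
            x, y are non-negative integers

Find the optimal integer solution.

Objective: 3x + 11y, constraint: x + y <= 3
Coefficient of y is 11 > coefficient of x is 3, so allocate the entire budget to y.
Optimal: x = 0, y = 3, value = 33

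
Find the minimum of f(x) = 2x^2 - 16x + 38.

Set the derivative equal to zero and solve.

f(x) = 2x^2 - 16x + 38
f'(x) = 4x + (-16) = 0
x = 16/4 = 4
f(4) = 6
Since f''(x) = 4 > 0, this is a minimum.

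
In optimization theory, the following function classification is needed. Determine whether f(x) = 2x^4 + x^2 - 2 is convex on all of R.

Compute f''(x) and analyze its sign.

f(x) = 2x^4 + x^2 - 2
f'(x) = 8x^3 + 2x
f''(x) = 24x^2 + 2
f''(x) = 24x^2 + 2 >= 2 > 0 for all x
Therefore, f is convex on R.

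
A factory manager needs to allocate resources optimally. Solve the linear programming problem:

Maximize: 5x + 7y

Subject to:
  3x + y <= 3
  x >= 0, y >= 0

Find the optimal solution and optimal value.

The feasible region has vertices at [(0, 0), (1, 0), (0, 3)].
Checking objective 5x + 7y at each vertex:
  (0, 0): 5*0 + 7*0 = 0
  (1, 0): 5*1 + 7*0 = 5
  (0, 3): 5*0 + 7*3 = 21
Maximum is 21 at (0, 3).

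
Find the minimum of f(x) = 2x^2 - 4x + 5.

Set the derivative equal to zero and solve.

f(x) = 2x^2 - 4x + 5
f'(x) = 4x + (-4) = 0
x = 4/4 = 1
f(1) = 3
Since f''(x) = 4 > 0, this is a minimum.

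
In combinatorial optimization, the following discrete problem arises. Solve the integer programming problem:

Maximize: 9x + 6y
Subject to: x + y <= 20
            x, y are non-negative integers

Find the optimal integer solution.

Objective: 9x + 6y, constraint: x + y <= 20
Coefficient of x is 9 >= coefficient of y is 6, so allocate the entire budget to x.
Optimal: x = 20, y = 0, value = 180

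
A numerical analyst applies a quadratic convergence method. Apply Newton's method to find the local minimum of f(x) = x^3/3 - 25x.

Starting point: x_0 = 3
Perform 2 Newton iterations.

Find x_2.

f(x) = x^3/3 - 25x
f'(x) = x^2 - 25, f''(x) = 2x
Newton update: x_{n+1} = x_n - (x_n^2 - 25)/(2*x_n)
Step 1: x_0 = 3, f'=-16, f''=6, x_1 = 17/3
Step 2: x_1 = 17/3, f'=64/9, f''=34/3, x_2 = 257/51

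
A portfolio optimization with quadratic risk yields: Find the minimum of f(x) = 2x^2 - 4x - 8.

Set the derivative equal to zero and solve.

f(x) = 2x^2 - 4x - 8
f'(x) = 4x + (-4) = 0
x = 4/4 = 1
f(1) = -10
Since f''(x) = 4 > 0, this is a minimum.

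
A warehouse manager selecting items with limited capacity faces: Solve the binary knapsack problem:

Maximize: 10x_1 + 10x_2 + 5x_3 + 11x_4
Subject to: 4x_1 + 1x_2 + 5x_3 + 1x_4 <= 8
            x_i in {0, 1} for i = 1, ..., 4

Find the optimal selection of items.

Items: item 1 (v=10, w=4), item 2 (v=10, w=1), item 3 (v=5, w=5), item 4 (v=11, w=1)
Capacity: 8
Checking all 16 subsets (w = total weight, v = total value):
  {}: w = 0, v = 0
  {1}: w = 4, v = 10
  {2}: w = 1, v = 10
  {3}: w = 5, v = 5
  {4}: w = 1, v = 11
  {1, 2}: w = 5, v = 20
  {1, 3}: w = 9 > 8, infeasible
  {1, 4}: w = 5, v = 21
  {2, 3}: w = 6, v = 15
  {2, 4}: w = 2, v = 21
  {3, 4}: w = 6, v = 16
  {1, 2, 3}: w = 10 > 8, infeasible
  {1, 2, 4}: w = 6, v = 31
  {1, 3, 4}: w = 10 > 8, infeasible
  {2, 3, 4}: w = 7, v = 26
  {1, 2, 3, 4}: w = 11 > 8, infeasible
Best feasible subset: items [1, 2, 4]
Total weight: 6 <= 8, total value: 31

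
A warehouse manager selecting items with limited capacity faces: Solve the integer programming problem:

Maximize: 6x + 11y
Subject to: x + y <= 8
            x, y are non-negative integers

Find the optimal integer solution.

Objective: 6x + 11y, constraint: x + y <= 8
Coefficient of y is 11 > coefficient of x is 6, so allocate the entire budget to y.
Optimal: x = 0, y = 8, value = 88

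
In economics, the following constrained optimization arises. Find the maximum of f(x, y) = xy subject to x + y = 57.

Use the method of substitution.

Substitute y = 57 - x into f(x,y) = xy:
g(x) = x(57 - x) = 57x - x^2
g'(x) = 57 - 2x = 0  =>  x = 57/2
y = 57 - 57/2 = 57/2
Maximum value = (57/2) * (57/2) = 3249/4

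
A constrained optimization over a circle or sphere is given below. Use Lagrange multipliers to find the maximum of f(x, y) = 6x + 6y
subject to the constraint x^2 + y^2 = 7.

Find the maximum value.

Set up Lagrange conditions: grad f = lambda * grad g
  6 = 2*lambda*x
  6 = 2*lambda*y
From these: x/y = 6/6, so x = 6t, y = 6t for some t.
Substitute into constraint: (6t)^2 + (6t)^2 = 7
  t^2 * 72 = 7
  t = sqrt(7/72)
Maximum = 6*x + 6*y = (6^2 + 6^2)*t = 72 * sqrt(7/72) = sqrt(504)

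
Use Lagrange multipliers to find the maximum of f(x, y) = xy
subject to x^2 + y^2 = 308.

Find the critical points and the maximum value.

Lagrange conditions: y = 2*lambda*x and x = 2*lambda*y
If x = 0 then y = 0, violating the constraint, so x, y != 0.
Dividing: y/x = x/y => x^2 = y^2 => y = x or y = -x
Constraint: 2x^2 = 308 => x^2 = 154 => x = +/-sqrt(154)
Critical points: (sqrt(154), sqrt(154)), (-sqrt(154), -sqrt(154)), (sqrt(154), -sqrt(154)), (-sqrt(154), sqrt(154))
  y = x:  xy = x^2 = 154  at (sqrt(154), sqrt(154)) and (-sqrt(154), -sqrt(154))
  y = -x: xy = -x^2 = -154 at (sqrt(154), -sqrt(154)) and (-sqrt(154), sqrt(154))
Maximum xy = 154 at (sqrt(154), sqrt(154)) and (-sqrt(154), -sqrt(154))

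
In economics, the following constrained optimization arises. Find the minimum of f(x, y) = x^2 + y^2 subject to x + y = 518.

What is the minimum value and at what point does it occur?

Substitute y = 518 - x into f(x,y) = x^2 + y^2:
g(x) = x^2 + (518 - x)^2 = 2x^2 - 1036x + 268324
g'(x) = 4x - 1036 = 0  =>  x = 259
y = 518 - 259 = 259
Minimum value = 259^2 + 259^2 = 134162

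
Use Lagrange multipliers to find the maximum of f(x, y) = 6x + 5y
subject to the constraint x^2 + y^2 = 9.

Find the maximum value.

Set up Lagrange conditions: grad f = lambda * grad g
  6 = 2*lambda*x
  5 = 2*lambda*y
From these: x/y = 6/5, so x = 6t, y = 5t for some t.
Substitute into constraint: (6t)^2 + (5t)^2 = 9
  t^2 * 61 = 9
  t = sqrt(9/61)
Maximum = 6*x + 5*y = (6^2 + 5^2)*t = 61 * sqrt(9/61) = sqrt(549)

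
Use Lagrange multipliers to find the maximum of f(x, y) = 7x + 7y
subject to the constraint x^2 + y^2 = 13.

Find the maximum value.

Set up Lagrange conditions: grad f = lambda * grad g
  7 = 2*lambda*x
  7 = 2*lambda*y
From these: x/y = 7/7, so x = 7t, y = 7t for some t.
Substitute into constraint: (7t)^2 + (7t)^2 = 13
  t^2 * 98 = 13
  t = sqrt(13/98)
Maximum = 7*x + 7*y = (7^2 + 7^2)*t = 98 * sqrt(13/98) = sqrt(1274)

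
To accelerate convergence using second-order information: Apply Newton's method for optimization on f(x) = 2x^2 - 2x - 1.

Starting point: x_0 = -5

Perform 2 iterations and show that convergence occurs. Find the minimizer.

f(x) = 2x^2 - 2x - 1, f'(x) = 4x + (-2), f''(x) = 4
Step 1: f'(-5) = -22, x_1 = -5 - -22/4 = 1/2
Step 2: f'(1/2) = 0, x_2 = 1/2 (converged)
Newton's method converges in 1 step for quadratics.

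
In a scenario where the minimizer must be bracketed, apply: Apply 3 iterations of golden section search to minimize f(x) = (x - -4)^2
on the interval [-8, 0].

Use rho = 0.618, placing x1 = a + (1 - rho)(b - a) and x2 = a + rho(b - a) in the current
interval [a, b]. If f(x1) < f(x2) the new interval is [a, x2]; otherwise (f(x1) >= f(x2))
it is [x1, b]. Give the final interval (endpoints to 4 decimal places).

Golden section search for min of f(x) = (x - -4)^2 on [-8, 0].
Each step: x1 = a + (1 - rho)(b - a), x2 = a + rho(b - a); if f(x1) < f(x2) keep [a, x2], otherwise keep [x1, b].
Step 1: [-8.0000, 0.0000], x1=-4.9440 (f=0.8911), x2=-3.0560 (f=0.8911); f(x1) = f(x2) (tie, not '<') => keep [-4.9440, 0.0000]
Step 2: [-4.9440, 0.0000], x1=-3.0554 (f=0.8923), x2=-1.8886 (f=4.4580); f(x1) < f(x2) => keep [-4.9440, -1.8886]
Step 3: [-4.9440, -1.8886], x1=-3.7768 (f=0.0498), x2=-3.0558 (f=0.8916); f(x1) < f(x2) => keep [-4.9440, -3.0558]
Final interval: [-4.9440, -3.0558]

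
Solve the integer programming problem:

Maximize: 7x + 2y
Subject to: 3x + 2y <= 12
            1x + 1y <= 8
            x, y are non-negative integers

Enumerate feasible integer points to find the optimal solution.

Constraint 1: 3x + 2y <= 12
Constraint 2: 1x + 1y <= 8
Feasible x range (need y >= 0): 0 <= x <= min(12/3, 8/1) => x in {0, ..., 4}.
Enumerate feasible integer points row by row (the coefficient of y is 2 > 0, so for each x the largest feasible y gives the best value):
  x = 0: y <= min((12 - 3*0)/2, (8 - 1*0)/1) => y in {0, ..., 6}; best 7*0 + 2*6 = 12
  x = 1: y <= min((12 - 3*1)/2, (8 - 1*1)/1) => y in {0, ..., 4}; best 7*1 + 2*4 = 15
  x = 2: y <= min((12 - 3*2)/2, (8 - 1*2)/1) => y in {0, ..., 3}; best 7*2 + 2*3 = 20
  x = 3: y <= min((12 - 3*3)/2, (8 - 1*3)/1) => y in {0, ..., 1}; best 7*3 + 2*1 = 23
  x = 4: y <= min((12 - 3*4)/2, (8 - 1*4)/1) => y in {0}; best 7*4 + 2*0 = 28
The maximum 7x + 2y = 28 is achieved at x = 4, y = 0.
Check: 3*4 + 2*0 = 12 <= 12 and 1*4 + 1*0 = 4 <= 8.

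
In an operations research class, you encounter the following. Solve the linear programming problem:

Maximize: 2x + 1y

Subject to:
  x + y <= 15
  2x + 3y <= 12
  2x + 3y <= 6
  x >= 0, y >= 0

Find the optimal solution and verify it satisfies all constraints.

Feasible vertices: (0, 0), (0, 2), (3, 0)
Objective 2x + 1y at each vertex:
  (0, 0): 0
  (0, 2): 2
  (3, 0): 6
Maximum is 6 at (3, 0).
Verify constraints at (x, y) = (3, 0):
  1*3 + 1*0 = 3 <= 15
  2*3 + 3*0 = 6 <= 12
  2*3 + 3*0 = 6 <= 6 (active)
  x = 3 >= 0, y = 0 >= 0. All constraints satisfied.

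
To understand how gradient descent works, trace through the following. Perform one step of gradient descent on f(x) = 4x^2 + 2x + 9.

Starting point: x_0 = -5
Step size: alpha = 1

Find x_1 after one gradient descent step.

f(x) = 4x^2 + 2x + 9
f'(x) = 8x + 2
f'(-5) = 8*-5 + (2) = -38
x_1 = x_0 - alpha * f'(x_0) = -5 - 1 * -38 = 33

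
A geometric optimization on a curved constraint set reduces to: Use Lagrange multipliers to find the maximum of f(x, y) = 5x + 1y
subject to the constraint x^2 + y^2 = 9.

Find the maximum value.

Set up Lagrange conditions: grad f = lambda * grad g
  5 = 2*lambda*x
  1 = 2*lambda*y
From these: x/y = 5/1, so x = 5t, y = 1t for some t.
Substitute into constraint: (5t)^2 + (1t)^2 = 9
  t^2 * 26 = 9
  t = sqrt(9/26)
Maximum = 5*x + 1*y = (5^2 + 1^2)*t = 26 * sqrt(9/26) = sqrt(234)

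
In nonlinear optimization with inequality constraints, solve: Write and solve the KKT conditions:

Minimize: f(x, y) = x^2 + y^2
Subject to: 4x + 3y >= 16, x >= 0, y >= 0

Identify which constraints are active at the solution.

KKT conditions for min x^2 + y^2 s.t. 4x + 3y >= 16, x >= 0, y >= 0:
Stationarity: 2x = mu*4 + mu_x, 2y = mu*3 + mu_y, with mu, mu_x, mu_y >= 0
Complementary slackness: mu*(4x + 3y - 16) = 0, mu_x*x = 0, mu_y*y = 0
(0, 0) is infeasible (4*0 + 3*0 < 16), so if mu = 0 stationarity would force x = mu_x/2 >= 0, y = mu_y/2 >= 0 with mu_x*x = mu_y*y = 0, i.e. x = y = 0: contradiction. Hence mu > 0 and 4x + 3y = 16 is active.
Try x > 0, y > 0 (so mu_x = mu_y = 0): x = 4*mu/2, y = 3*mu/2
Substitute: 4*(4*mu/2) + 3*(3*mu/2) = 16
  mu*25/2 = 16 => mu = 32/25
x* = 64/25 > 0, y* = 48/25 > 0, consistent with mu_x = mu_y = 0.
f is convex and the constraints are linear, so this KKT point is the global minimum.
f* = 256/25
Active constraints: 4x + 3y >= 16 (holds with equality, mu = 32/25 > 0); x >= 0 and y >= 0 are inactive (mu_x = mu_y = 0).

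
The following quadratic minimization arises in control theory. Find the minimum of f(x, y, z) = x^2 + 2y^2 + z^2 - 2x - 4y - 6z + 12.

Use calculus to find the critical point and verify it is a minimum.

f(x,y,z) = x^2 + 2y^2 + z^2 - 2x - 4y - 6z + 12
df/dx = 2x + (-2) = 0 => x = 1
df/dy = 4y + (-4) = 0 => y = 1
df/dz = 2z + (-6) = 0 => z = 3
f(1,1,3) = 1*(1)^2 + 2*(1)^2 + 1*(3)^2 + -2*(1) + -4*(1) + -6*(3) + 12 = 0
Hessian is diagonal with entries 2, 4, 2 > 0, confirmed minimum.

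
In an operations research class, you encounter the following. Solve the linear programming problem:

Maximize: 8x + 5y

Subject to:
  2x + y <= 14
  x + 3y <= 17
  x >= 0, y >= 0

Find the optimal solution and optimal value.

Feasible vertices: (0, 0), (0, 17/3), (5, 4), (7, 0)
Objective 8x + 5y at each:
  (0, 0): 0
  (0, 17/3): 85/3
  (5, 4): 60
  (7, 0): 56
Maximum is 60 at (5, 4).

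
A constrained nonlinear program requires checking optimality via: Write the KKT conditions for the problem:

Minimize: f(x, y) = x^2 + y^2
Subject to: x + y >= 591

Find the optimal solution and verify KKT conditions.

KKT conditions for min x^2 + y^2 s.t. x + y >= 591:
Stationarity: 2x = mu, 2y = mu
So x = y = mu/2.
Complementary slackness: mu*(x + y - 591) = 0
Primal feasibility: x + y >= 591; dual feasibility: mu >= 0
If mu = 0 then x = y = 0, but 0 + 0 < 591 is infeasible, so the constraint is active.
Constraint active: x + y = 2*(mu/2) = 591 => mu = 591
x = y = 591/2, f = 349281/2
Verify: stationarity 2*(591/2) = 591 = mu; primal 591/2 + 591/2 = 591 >= 591; dual mu = 591 >= 0; complementary slackness 591*(591 - 591) = 0. All KKT conditions hold.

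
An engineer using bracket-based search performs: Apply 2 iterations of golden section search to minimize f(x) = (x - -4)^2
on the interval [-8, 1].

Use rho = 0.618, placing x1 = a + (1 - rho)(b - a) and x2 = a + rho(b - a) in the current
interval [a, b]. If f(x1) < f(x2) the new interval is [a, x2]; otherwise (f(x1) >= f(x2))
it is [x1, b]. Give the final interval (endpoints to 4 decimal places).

Golden section search for min of f(x) = (x - -4)^2 on [-8, 1].
Each step: x1 = a + (1 - rho)(b - a), x2 = a + rho(b - a); if f(x1) < f(x2) keep [a, x2], otherwise keep [x1, b].
Step 1: [-8.0000, 1.0000], x1=-4.5620 (f=0.3158), x2=-2.4380 (f=2.4398); f(x1) < f(x2) => keep [-8.0000, -2.4380]
Step 2: [-8.0000, -2.4380], x1=-5.8753 (f=3.5168), x2=-4.5627 (f=0.3166); f(x1) > f(x2) => keep [-5.8753, -2.4380]
Final interval: [-5.8753, -2.4380]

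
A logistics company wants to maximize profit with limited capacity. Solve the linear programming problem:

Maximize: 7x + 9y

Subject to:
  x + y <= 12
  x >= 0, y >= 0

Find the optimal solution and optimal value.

The feasible region has vertices at [(0, 0), (12, 0), (0, 12)].
Checking objective 7x + 9y at each vertex:
  (0, 0): 7*0 + 9*0 = 0
  (12, 0): 7*12 + 9*0 = 84
  (0, 12): 7*0 + 9*12 = 108
Maximum is 108 at (0, 12).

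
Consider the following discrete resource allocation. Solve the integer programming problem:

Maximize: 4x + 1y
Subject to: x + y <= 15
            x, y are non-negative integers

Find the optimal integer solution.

Objective: 4x + 1y, constraint: x + y <= 15
Coefficient of x is 4 >= coefficient of y is 1, so allocate the entire budget to x.
Optimal: x = 15, y = 0, value = 60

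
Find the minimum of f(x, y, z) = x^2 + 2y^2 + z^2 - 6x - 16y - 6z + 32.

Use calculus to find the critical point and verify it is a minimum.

f(x,y,z) = x^2 + 2y^2 + z^2 - 6x - 16y - 6z + 32
df/dx = 2x + (-6) = 0 => x = 3
df/dy = 4y + (-16) = 0 => y = 4
df/dz = 2z + (-6) = 0 => z = 3
f(3,4,3) = 1*(3)^2 + 2*(4)^2 + 1*(3)^2 + -6*(3) + -16*(4) + -6*(3) + 32 = -18
Hessian is diagonal with entries 2, 4, 2 > 0, confirmed minimum.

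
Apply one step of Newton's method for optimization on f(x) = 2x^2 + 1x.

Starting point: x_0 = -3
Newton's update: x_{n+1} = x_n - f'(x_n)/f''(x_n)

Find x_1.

f(x) = 2x^2 + 1x
f'(x) = 4x + (1), f''(x) = 4
Newton step: x_1 = x_0 - f'(x_0)/f''(x_0)
f'(-3) = -11
x_1 = -3 - -11/4 = -1/4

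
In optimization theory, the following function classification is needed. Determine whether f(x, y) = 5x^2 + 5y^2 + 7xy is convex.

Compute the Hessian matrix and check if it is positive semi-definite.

f(x,y) = 5x^2 + 5y^2 + 7xy
Hessian H = [[10, 7], [7, 10]]
trace(H) = 20, det(H) = 51
Eigenvalues: (20 +/- sqrt(196)) / 2 = 17, 3
Since both eigenvalues > 0, f is convex.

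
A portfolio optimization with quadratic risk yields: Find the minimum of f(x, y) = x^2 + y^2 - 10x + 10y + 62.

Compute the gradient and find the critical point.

f(x,y) = x^2 + y^2 - 10x + 10y + 62
df/dx = 2x + (-10) = 0  =>  x = 5
df/dy = 2y + (10) = 0  =>  y = -5
f(5, -5) = 1*(5)^2 + 1*(-5)^2 + -10*(5) + 10*(-5) + 62 = 12
Hessian is diagonal with entries 2, 2 > 0, so this is a minimum.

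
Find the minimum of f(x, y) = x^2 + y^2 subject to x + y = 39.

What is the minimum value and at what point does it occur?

Substitute y = 39 - x into f(x,y) = x^2 + y^2:
g(x) = x^2 + (39 - x)^2 = 2x^2 - 78x + 1521
g'(x) = 4x - 78 = 0  =>  x = 39/2
y = 39 - 39/2 = 39/2
Minimum value = (39/2)^2 + (39/2)^2 = 1521/2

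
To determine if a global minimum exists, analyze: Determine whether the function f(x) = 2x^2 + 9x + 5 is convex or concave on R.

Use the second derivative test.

f(x) = 2x^2 + 9x + 5
f'(x) = 4x + 9
f''(x) = 4
Since f''(x) = 4 > 0 for all x, f is convex on R.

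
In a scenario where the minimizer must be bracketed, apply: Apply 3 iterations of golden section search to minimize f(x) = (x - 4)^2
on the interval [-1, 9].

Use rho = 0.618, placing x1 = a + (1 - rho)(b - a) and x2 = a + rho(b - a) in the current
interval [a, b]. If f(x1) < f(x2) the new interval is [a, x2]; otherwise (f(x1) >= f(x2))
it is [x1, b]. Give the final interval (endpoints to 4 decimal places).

Golden section search for min of f(x) = (x - 4)^2 on [-1, 9].
Each step: x1 = a + (1 - rho)(b - a), x2 = a + rho(b - a); if f(x1) < f(x2) keep [a, x2], otherwise keep [x1, b].
Step 1: [-1.0000, 9.0000], x1=2.8200 (f=1.3924), x2=5.1800 (f=1.3924); f(x1) = f(x2) (tie, not '<') => keep [2.8200, 9.0000]
Step 2: [2.8200, 9.0000], x1=5.1808 (f=1.3942), x2=6.6392 (f=6.9656); f(x1) < f(x2) => keep [2.8200, 6.6392]
Step 3: [2.8200, 6.6392], x1=4.2789 (f=0.0778), x2=5.1803 (f=1.3931); f(x1) < f(x2) => keep [2.8200, 5.1803]
Final interval: [2.8200, 5.1803]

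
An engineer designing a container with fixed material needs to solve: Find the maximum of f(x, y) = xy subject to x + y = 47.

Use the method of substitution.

Substitute y = 47 - x into f(x,y) = xy:
g(x) = x(47 - x) = 47x - x^2
g'(x) = 47 - 2x = 0  =>  x = 47/2
y = 47 - 47/2 = 47/2
Maximum value = (47/2) * (47/2) = 2209/4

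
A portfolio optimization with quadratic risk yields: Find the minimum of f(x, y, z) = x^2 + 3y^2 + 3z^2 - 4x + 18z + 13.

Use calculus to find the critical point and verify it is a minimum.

f(x,y,z) = x^2 + 3y^2 + 3z^2 - 4x + 18z + 13
df/dx = 2x + (-4) = 0 => x = 2
df/dy = 6y + (0) = 0 => y = 0
df/dz = 6z + (18) = 0 => z = -3
f(2,0,-3) = 1*(2)^2 + 3*(0)^2 + 3*(-3)^2 + -4*(2) + 18*(-3) + 13 = -18
Hessian is diagonal with entries 2, 6, 6 > 0, confirmed minimum.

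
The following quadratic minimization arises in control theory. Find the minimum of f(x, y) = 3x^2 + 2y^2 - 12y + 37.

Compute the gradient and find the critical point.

f(x,y) = 3x^2 + 2y^2 - 12y + 37
df/dx = 6x + (0) = 0  =>  x = 0
df/dy = 4y + (-12) = 0  =>  y = 3
f(0, 3) = 3*(0)^2 + 2*(3)^2 + -12*(3) + 37 = 19
Hessian is diagonal with entries 6, 4 > 0, so this is a minimum.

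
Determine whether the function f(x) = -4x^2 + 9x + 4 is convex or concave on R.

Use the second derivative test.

f(x) = -4x^2 + 9x + 4
f'(x) = -8x + 9
f''(x) = -8
Since f''(x) = -8 < 0 for all x, f is concave on R.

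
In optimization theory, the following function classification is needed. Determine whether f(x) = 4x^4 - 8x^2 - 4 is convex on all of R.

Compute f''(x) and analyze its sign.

f(x) = 4x^4 - 8x^2 - 4
f'(x) = 16x^3 + -16x
f''(x) = 48x^2 + -16
f''(0) = -16 < 0, so not convex near x = 0
Therefore, f is not globally convex on R.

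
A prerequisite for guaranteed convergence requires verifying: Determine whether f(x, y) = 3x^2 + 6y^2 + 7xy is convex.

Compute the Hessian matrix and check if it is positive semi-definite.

f(x,y) = 3x^2 + 6y^2 + 7xy
Hessian H = [[6, 7], [7, 12]]
trace(H) = 18, det(H) = 23
Eigenvalues: (18 +/- sqrt(232)) / 2 = 16.62, 1.384
Since both eigenvalues > 0, f is convex.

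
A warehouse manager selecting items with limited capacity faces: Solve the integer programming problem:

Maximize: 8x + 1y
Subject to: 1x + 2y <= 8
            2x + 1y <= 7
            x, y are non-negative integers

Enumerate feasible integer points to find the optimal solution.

Constraint 1: 1x + 2y <= 8
Constraint 2: 2x + 1y <= 7
Feasible x range (need y >= 0): 0 <= x <= min(8/1, 7/2) => x in {0, ..., 3}.
Enumerate feasible integer points row by row (the coefficient of y is 1 > 0, so for each x the largest feasible y gives the best value):
  x = 0: y <= min((8 - 1*0)/2, (7 - 2*0)/1) => y in {0, ..., 4}; best 8*0 + 1*4 = 4
  x = 1: y <= min((8 - 1*1)/2, (7 - 2*1)/1) => y in {0, ..., 3}; best 8*1 + 1*3 = 11
  x = 2: y <= min((8 - 1*2)/2, (7 - 2*2)/1) => y in {0, ..., 3}; best 8*2 + 1*3 = 19
  x = 3: y <= min((8 - 1*3)/2, (7 - 2*3)/1) => y in {0, ..., 1}; best 8*3 + 1*1 = 25
The maximum 8x + 1y = 25 is achieved at x = 3, y = 1.
Check: 1*3 + 2*1 = 5 <= 8 and 2*3 + 1*1 = 7 <= 7.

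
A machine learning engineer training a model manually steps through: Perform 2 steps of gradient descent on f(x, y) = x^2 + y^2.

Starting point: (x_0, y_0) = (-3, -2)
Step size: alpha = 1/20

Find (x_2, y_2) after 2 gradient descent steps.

f(x,y) = x^2 + y^2
grad_x = 2x + 0y, grad_y = 2y + 0x
Step 1: grad = (-6, -4), (-27/10, -9/5)
Step 2: grad = (-27/5, -18/5), (-243/100, -81/50)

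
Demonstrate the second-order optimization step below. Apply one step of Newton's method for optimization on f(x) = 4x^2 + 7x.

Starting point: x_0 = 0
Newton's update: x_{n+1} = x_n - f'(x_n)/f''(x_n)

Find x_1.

f(x) = 4x^2 + 7x
f'(x) = 8x + (7), f''(x) = 8
Newton step: x_1 = x_0 - f'(x_0)/f''(x_0)
f'(0) = 7
x_1 = 0 - 7/8 = -7/8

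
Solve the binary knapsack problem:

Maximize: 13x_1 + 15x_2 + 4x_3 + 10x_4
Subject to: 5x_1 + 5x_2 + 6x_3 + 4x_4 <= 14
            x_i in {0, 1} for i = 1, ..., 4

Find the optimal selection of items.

Items: item 1 (v=13, w=5), item 2 (v=15, w=5), item 3 (v=4, w=6), item 4 (v=10, w=4)
Capacity: 14
Checking all 16 subsets (w = total weight, v = total value):
  {}: w = 0, v = 0
  {1}: w = 5, v = 13
  {2}: w = 5, v = 15
  {3}: w = 6, v = 4
  {4}: w = 4, v = 10
  {1, 2}: w = 10, v = 28
  {1, 3}: w = 11, v = 17
  {1, 4}: w = 9, v = 23
  {2, 3}: w = 11, v = 19
  {2, 4}: w = 9, v = 25
  {3, 4}: w = 10, v = 14
  {1, 2, 3}: w = 16 > 14, infeasible
  {1, 2, 4}: w = 14, v = 38
  {1, 3, 4}: w = 15 > 14, infeasible
  {2, 3, 4}: w = 15 > 14, infeasible
  {1, 2, 3, 4}: w = 20 > 14, infeasible
Best feasible subset: items [1, 2, 4]
Total weight: 14 <= 14, total value: 38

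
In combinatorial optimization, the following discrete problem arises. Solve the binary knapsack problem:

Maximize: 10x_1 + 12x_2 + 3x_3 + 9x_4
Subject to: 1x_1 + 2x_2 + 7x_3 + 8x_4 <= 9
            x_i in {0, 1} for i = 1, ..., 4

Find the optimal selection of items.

Items: item 1 (v=10, w=1), item 2 (v=12, w=2), item 3 (v=3, w=7), item 4 (v=9, w=8)
Capacity: 9
Checking all 16 subsets (w = total weight, v = total value):
  {}: w = 0, v = 0
  {1}: w = 1, v = 10
  {2}: w = 2, v = 12
  {3}: w = 7, v = 3
  {4}: w = 8, v = 9
  {1, 2}: w = 3, v = 22
  {1, 3}: w = 8, v = 13
  {1, 4}: w = 9, v = 19
  {2, 3}: w = 9, v = 15
  {2, 4}: w = 10 > 9, infeasible
  {3, 4}: w = 15 > 9, infeasible
  {1, 2, 3}: w = 10 > 9, infeasible
  {1, 2, 4}: w = 11 > 9, infeasible
  {1, 3, 4}: w = 16 > 9, infeasible
  {2, 3, 4}: w = 17 > 9, infeasible
  {1, 2, 3, 4}: w = 18 > 9, infeasible
Best feasible subset: items [1, 2]
Total weight: 3 <= 9, total value: 22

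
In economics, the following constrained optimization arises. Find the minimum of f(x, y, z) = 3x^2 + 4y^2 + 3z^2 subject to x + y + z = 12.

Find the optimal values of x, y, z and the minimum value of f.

Using Lagrange multipliers on f = 3x^2 + 4y^2 + 3z^2 with constraint x + y + z = 12:
Conditions: 2*3*x = lambda, 2*4*y = lambda, 2*3*z = lambda
So x = lambda/6, y = lambda/8, z = lambda/6
Substituting into constraint: lambda * (11/24) = 12
lambda = 288/11
x = 48/11, y = 36/11, z = 48/11
Minimum value = 1728/11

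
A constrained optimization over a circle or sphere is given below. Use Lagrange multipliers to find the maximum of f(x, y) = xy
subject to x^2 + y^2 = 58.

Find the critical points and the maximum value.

Lagrange conditions: y = 2*lambda*x and x = 2*lambda*y
If x = 0 then y = 0, violating the constraint, so x, y != 0.
Dividing: y/x = x/y => x^2 = y^2 => y = x or y = -x
Constraint: 2x^2 = 58 => x^2 = 29 => x = +/-sqrt(29)
Critical points: (sqrt(29), sqrt(29)), (-sqrt(29), -sqrt(29)), (sqrt(29), -sqrt(29)), (-sqrt(29), sqrt(29))
  y = x:  xy = x^2 = 29  at (sqrt(29), sqrt(29)) and (-sqrt(29), -sqrt(29))
  y = -x: xy = -x^2 = -29 at (sqrt(29), -sqrt(29)) and (-sqrt(29), sqrt(29))
Maximum xy = 29 at (sqrt(29), sqrt(29)) and (-sqrt(29), -sqrt(29))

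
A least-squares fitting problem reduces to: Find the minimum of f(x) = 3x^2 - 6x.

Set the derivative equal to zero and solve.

f(x) = 3x^2 - 6x
f'(x) = 6x + (-6) = 0
x = 6/6 = 1
f(1) = -3
Since f''(x) = 6 > 0, this is a minimum.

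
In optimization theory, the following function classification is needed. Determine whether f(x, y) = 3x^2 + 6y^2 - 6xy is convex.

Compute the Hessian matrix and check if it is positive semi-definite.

f(x,y) = 3x^2 + 6y^2 - 6xy
Hessian H = [[6, -6], [-6, 12]]
trace(H) = 18, det(H) = 36
Eigenvalues: (18 +/- sqrt(180)) / 2 = 15.71, 2.292
Since both eigenvalues > 0, f is convex.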